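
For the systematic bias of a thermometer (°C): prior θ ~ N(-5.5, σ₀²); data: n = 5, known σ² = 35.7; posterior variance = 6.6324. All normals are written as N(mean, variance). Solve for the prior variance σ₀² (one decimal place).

σ₀² = 93.3

Posterior precision equals prior precision plus data precision: 1/σ_n² = 1/σ₀² + n/σ².
So 1/σ₀² = 1/6.6324 − 5/35.7 = 0.150775 − 0.140056 = 0.010719.
Hence σ₀² = 1/0.010719 ≈ 93.3.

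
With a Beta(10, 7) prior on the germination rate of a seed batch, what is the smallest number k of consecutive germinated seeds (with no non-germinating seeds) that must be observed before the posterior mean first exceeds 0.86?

k = 34

After k germinated seeds and 0 non-germinating seeds the posterior is Beta(10+k, 7), with mean (10+k)/(10+7+k).
Set (10+k)/(17+k) > 0.86 and solve: k > (0.86·17 − 10)/(1 − 0.86) = 33.000.
The smallest integer exceeding 33.000 is 34, and checking k=34: (44)/(51) = 0.8627 > 0.86.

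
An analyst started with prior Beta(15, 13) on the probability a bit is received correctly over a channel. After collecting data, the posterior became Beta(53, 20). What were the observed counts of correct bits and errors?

Beta is conjugate to the binomial likelihood: posterior = Beta(a+s, b+f).
Match parameters: s=53−15=38, f=20−13=7.

38 correct bits and 7 errors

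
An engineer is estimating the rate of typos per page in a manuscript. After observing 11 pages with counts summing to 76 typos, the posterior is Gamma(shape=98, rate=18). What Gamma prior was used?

A Gamma(α, β) prior (rate parametrization) on a Poisson rate with n observations summing to S gives posterior Gamma(α+S, β+n).
So α = 98 − 76 = 22 and β = 18 − 11 = 7.

Gamma(shape=22, rate=7)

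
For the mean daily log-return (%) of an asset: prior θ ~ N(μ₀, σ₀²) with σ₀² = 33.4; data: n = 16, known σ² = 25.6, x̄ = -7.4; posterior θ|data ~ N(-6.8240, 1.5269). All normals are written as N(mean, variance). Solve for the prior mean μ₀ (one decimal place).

With known observation variance, the Normal–Normal posterior has precision τ_n = τ₀ + n/σ² and mean μ_n = (τ₀μ₀ + (n/σ²)x̄)/τ_n.
Here τ₀ = 1/33.4 = 0.029940 and τ_data = 16/25.6 = 0.625000, so τ_n = 0.654940.
Rearranging for μ₀: μ₀ = (μ_n·τ_n − τ_data·x̄)/τ₀ = (-6.8240·0.654940 − 0.625000·-7.4) / 0.029940 = 0.155689/0.029940 ≈ 5.2.

μ₀ = 5.2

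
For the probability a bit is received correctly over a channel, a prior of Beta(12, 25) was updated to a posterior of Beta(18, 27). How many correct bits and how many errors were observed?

6 correct bits and 2 errors

A Beta(a, b) prior with s successes and f failures in binomial data gives a Beta(a+s, b+f) posterior.
Match parameters: s=18−12=6, f=27−25=2.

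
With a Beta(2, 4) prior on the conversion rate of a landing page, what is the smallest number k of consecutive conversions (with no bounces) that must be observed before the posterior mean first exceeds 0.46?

k = 2

After k conversions and 0 bounces the posterior is Beta(2+k, 4), with mean (2+k)/(2+4+k).
Set (2+k)/(6+k) > 0.46 and solve: k > (0.46·6 − 2)/(1 − 0.46) = 1.407.
The smallest integer exceeding 1.407 is 2, and checking k=2: (4)/(8) = 0.5000 > 0.46.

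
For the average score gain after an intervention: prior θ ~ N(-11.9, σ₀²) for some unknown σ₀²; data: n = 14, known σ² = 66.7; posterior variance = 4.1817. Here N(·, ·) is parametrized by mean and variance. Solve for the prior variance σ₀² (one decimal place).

σ₀² = 34.2

Posterior precision equals prior precision plus data precision: 1/σ_n² = 1/σ₀² + n/σ².
So 1/σ₀² = 1/4.1817 − 14/66.7 = 0.239137 − 0.209895 = 0.029242.
Hence σ₀² = 1/0.029242 ≈ 34.2.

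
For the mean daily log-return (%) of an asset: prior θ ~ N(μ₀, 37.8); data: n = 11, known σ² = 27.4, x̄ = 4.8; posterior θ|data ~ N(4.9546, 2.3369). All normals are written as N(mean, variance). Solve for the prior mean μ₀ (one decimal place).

The posterior mean is a precision-weighted average: μ_n = (τ₀μ₀ + τ_data·x̄)/(τ₀+τ_data), with τ₀=1/σ₀² and τ_data=n/σ².
Here τ₀ = 1/37.8 = 0.026455 and τ_data = 11/27.4 = 0.401460, so τ_n = 0.427915.
Rearranging for μ₀: μ₀ = (μ_n·τ_n − τ_data·x̄)/τ₀ = (4.9546·0.427915 − 0.401460·4.8) / 0.026455 = 0.193140/0.026455 ≈ 7.3.

μ₀ = 7.3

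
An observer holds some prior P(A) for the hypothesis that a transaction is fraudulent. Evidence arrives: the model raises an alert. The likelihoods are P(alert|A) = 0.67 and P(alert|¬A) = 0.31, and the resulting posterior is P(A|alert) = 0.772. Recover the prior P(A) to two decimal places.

Bayes' rule in odds form gives O(A|E) = O(A)·[P(E|A)/P(E|¬A)], hence O(A) = O(A|E)/LR.
Posterior odds = 0.772/(1−0.772) = 3.3860. LR = 0.67/0.31 = 2.1613.
Prior odds = 3.3860/2.1613 = 1.5666, so P(A) = 1.5666/(1+1.5666) ≈ 0.61.

P(A) = 0.61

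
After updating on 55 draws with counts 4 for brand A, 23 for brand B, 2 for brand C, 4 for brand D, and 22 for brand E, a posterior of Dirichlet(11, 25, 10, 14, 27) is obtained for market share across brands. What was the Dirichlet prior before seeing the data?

For a Dirichlet(α) prior with multinomial counts c, the posterior is Dirichlet(α + c) componentwise.
Subtract each count from the matching posterior parameter: 11−4=7, 25−23=2, 10−2=8, 14−4=10, 27−22=5.

Dirichlet(7, 2, 8, 10, 5)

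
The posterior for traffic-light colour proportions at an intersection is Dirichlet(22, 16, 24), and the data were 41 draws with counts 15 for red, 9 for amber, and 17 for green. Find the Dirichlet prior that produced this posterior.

Dirichlet(7, 7, 7)

For a Dirichlet(α) prior with multinomial counts c, the posterior is Dirichlet(α + c) componentwise.
Subtract each count from the matching posterior parameter: 22−15=7, 16−9=7, 24−17=7.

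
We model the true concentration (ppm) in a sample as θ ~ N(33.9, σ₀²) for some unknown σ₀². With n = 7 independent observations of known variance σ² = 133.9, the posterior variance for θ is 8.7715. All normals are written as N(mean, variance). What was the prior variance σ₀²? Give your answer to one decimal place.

σ₀² = 16.2

For the Normal–Normal model with known σ², precisions add: τ_n = τ₀ + n/σ².
So 1/σ₀² = 1/8.7715 − 7/133.9 = 0.114006 − 0.052278 = 0.061728.
Hence σ₀² = 1/0.061728 ≈ 16.2.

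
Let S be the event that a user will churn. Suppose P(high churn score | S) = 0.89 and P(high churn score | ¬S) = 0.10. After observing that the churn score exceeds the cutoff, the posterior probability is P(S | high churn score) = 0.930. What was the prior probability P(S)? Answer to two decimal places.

P(S) = 0.60

Bayes' rule in odds form gives O(S|E) = O(S)·[P(E|S)/P(E|¬S)], hence O(S) = O(S|E)/LR.
Posterior odds = 0.930/(1−0.930) = 13.2857. LR = 0.89/0.10 = 8.9000.
Prior odds = 13.2857/8.9000 = 1.4928, so P(S) = 1.4928/(1+1.4928) ≈ 0.60.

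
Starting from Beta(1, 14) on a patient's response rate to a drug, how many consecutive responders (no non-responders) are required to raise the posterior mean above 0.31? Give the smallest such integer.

After k responders and 0 non-responders the posterior is Beta(1+k, 14), with mean (1+k)/(1+14+k).
Set (1+k)/(15+k) > 0.31 and solve: k > (0.31·15 − 1)/(1 − 0.31) = 5.290.
The smallest integer exceeding 5.290 is 6, and checking k=6: (7)/(21) = 0.3333 > 0.31.

k = 6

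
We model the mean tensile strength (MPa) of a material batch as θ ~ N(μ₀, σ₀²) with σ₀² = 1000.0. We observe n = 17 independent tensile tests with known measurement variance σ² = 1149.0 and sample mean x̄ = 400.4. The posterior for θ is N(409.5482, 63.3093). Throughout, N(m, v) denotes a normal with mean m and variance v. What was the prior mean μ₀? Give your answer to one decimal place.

The posterior mean is a precision-weighted average: μ_n = (τ₀μ₀ + τ_data·x̄)/(τ₀+τ_data), with τ₀=1/σ₀² and τ_data=n/σ².
Here τ₀ = 1/1000.0 = 0.001000 and τ_data = 17/1149.0 = 0.014795, so τ_n = 0.015795.
Rearranging for μ₀: μ₀ = (μ_n·τ_n − τ_data·x̄)/τ₀ = (409.5482·0.015795 − 0.014795·400.4) / 0.001000 = 0.544896/0.001000 ≈ 544.9.

μ₀ = 544.9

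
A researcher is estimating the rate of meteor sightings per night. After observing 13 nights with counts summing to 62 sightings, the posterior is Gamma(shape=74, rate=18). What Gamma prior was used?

Gamma–Poisson conjugacy: posterior shape = α + Σxᵢ, posterior rate = β + n.
So α = 74 − 62 = 12 and β = 18 − 13 = 5.

Gamma(shape=12, rate=5)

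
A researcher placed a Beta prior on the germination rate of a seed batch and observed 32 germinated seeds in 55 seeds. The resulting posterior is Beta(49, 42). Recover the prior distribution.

Beta is conjugate to the binomial likelihood: posterior = Beta(α+s, β+f).
So α = 49 − 32 = 17 and β = 42 − 23 = 19.

Beta(17, 19)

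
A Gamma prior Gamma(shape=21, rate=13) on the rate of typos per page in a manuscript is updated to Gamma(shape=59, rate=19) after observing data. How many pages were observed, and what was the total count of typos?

n = 6 pages with total 38 typos

A Gamma(α, β) prior (rate parametrization) on a Poisson rate with n observations summing to S gives posterior Gamma(α+S, β+n).
Matching: Σxᵢ = 59 − 21 = 38 and n = 19 − 13 = 6.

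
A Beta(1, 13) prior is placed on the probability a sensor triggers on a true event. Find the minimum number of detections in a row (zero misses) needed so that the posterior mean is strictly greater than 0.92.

After k detections and 0 misses the posterior is Beta(1+k, 13), with mean (1+k)/(1+13+k).
Set (1+k)/(14+k) > 0.92 and solve: k > (0.92·14 − 1)/(1 − 0.92) = 148.500.
The smallest integer exceeding 148.500 is 149.

k = 149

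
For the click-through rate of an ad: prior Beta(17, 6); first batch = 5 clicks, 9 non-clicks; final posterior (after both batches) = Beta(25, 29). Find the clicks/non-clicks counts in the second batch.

Because Beta–binomial updating is additive in the counts, the combined data contributed (α_post−α_prior, β_post−β_prior) successes and failures.
Total across both batches: 25−17=8 clicks, 29−6=23 non-clicks.
Subtract the first batch: 8−5=3 clicks and 23−9=14 non-clicks.

3 clicks and 14 non-clicks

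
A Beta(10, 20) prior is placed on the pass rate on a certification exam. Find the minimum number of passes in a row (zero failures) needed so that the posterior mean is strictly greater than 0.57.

After k passes and 0 failures the posterior is Beta(10+k, 20), with mean (10+k)/(10+20+k).
Set (10+k)/(30+k) > 0.57 and solve: k > (0.57·30 − 10)/(1 − 0.57) = 16.512.
The smallest integer exceeding 16.512 is 17, and checking k=17: (27)/(47) = 0.5745 > 0.57.

k = 17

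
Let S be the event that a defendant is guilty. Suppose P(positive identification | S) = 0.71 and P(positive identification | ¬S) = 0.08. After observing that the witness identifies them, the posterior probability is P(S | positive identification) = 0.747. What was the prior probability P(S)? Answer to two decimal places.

In odds form, posterior odds = prior odds × likelihood ratio, so prior odds = posterior odds ÷ LR.
Posterior odds = 0.747/(1−0.747) = 2.9526. LR = 0.71/0.08 = 8.8750.
Prior odds = 2.9526/8.8750 = 0.3327, so P(S) = 0.3327/(1+0.3327) ≈ 0.25.

P(S) = 0.25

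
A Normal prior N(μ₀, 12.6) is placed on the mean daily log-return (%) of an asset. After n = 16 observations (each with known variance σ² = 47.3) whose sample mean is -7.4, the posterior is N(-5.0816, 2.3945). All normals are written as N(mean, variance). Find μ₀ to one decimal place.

The posterior mean is a precision-weighted average: μ_n = (τ₀μ₀ + τ_data·x̄)/(τ₀+τ_data), with τ₀=1/σ₀² and τ_data=n/σ².
Here τ₀ = 1/12.6 = 0.079365 and τ_data = 16/47.3 = 0.338266, so τ_n = 0.417631.
Rearranging for μ₀: μ₀ = (μ_n·τ_n − τ_data·x̄)/τ₀ = (-5.0816·0.417631 − 0.338266·-7.4) / 0.079365 = 0.380935/0.079365 ≈ 4.8.

μ₀ = 4.8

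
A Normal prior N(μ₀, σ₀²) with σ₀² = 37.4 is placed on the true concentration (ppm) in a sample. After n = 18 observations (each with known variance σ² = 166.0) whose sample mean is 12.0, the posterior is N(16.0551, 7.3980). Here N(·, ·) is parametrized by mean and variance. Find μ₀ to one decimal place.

The posterior mean is a precision-weighted average: μ_n = (τ₀μ₀ + τ_data·x̄)/(τ₀+τ_data), with τ₀=1/σ₀² and τ_data=n/σ².
Here τ₀ = 1/37.4 = 0.026738 and τ_data = 18/166.0 = 0.108434, so τ_n = 0.135172.
Rearranging for μ₀: μ₀ = (μ_n·τ_n − τ_data·x̄)/τ₀ = (16.0551·0.135172 − 0.108434·12.0) / 0.026738 = 0.868992/0.026738 ≈ 32.5.

μ₀ = 32.5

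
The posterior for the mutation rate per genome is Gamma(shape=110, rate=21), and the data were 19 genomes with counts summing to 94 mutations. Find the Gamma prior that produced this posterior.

A Gamma(α, β) prior (rate parametrization) on a Poisson rate with n observations summing to S gives posterior Gamma(α+S, β+n).
So α = 110 − 94 = 16 and β = 21 − 19 = 2.

Gamma(shape=16, rate=2)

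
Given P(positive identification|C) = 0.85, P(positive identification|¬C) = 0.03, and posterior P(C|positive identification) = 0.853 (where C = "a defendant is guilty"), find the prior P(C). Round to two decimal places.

In odds form, posterior odds = prior odds × likelihood ratio, so prior odds = posterior odds ÷ LR.
Posterior odds = 0.853/(1−0.853) = 5.8027. LR = 0.85/0.03 = 28.3333.
Prior odds = 5.8027/28.3333 = 0.2048, so P(C) = 0.2048/(1+0.2048) ≈ 0.17.

P(C) = 0.17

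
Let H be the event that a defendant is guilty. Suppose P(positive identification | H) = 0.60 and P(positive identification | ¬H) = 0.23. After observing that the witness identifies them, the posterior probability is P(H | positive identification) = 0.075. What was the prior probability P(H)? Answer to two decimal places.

P(H) = 0.03

Bayes' rule in odds form gives O(H|E) = O(H)·[P(E|H)/P(E|¬H)], hence O(H) = O(H|E)/LR.
Posterior odds = 0.075/(1−0.075) = 0.0811. LR = 0.60/0.23 = 2.6087.
Prior odds = 0.0811/2.6087 = 0.0311, so P(H) = 0.0311/(1+0.0311) ≈ 0.03.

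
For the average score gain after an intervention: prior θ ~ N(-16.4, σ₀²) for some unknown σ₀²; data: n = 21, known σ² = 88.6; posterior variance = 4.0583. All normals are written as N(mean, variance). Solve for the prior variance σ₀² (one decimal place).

σ₀² = 106.5

For the Normal–Normal model with known σ², precisions add: τ_n = τ₀ + n/σ².
So 1/σ₀² = 1/4.0583 − 21/88.6 = 0.246409 − 0.237020 = 0.009389.
Hence σ₀² = 1/0.009389 ≈ 106.5.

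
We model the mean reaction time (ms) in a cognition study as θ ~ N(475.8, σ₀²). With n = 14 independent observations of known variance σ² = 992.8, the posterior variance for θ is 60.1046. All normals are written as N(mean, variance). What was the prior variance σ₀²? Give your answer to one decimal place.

σ₀² = 394.3

Posterior precision equals prior precision plus data precision: 1/σ_n² = 1/σ₀² + n/σ².
So 1/σ₀² = 1/60.1046 − 14/992.8 = 0.016638 − 0.014102 = 0.002536.
Hence σ₀² = 1/0.002536 ≈ 394.3.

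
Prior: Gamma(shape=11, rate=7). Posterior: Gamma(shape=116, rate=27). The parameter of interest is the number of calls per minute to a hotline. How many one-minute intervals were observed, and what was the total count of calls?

n = 20 one-minute intervals with total 105 calls

A Gamma(α, β) prior (rate parametrization) on a Poisson rate with n observations summing to S gives posterior Gamma(α+S, β+n).
Matching: Σxᵢ = 116 − 11 = 105 and n = 27 − 7 = 20.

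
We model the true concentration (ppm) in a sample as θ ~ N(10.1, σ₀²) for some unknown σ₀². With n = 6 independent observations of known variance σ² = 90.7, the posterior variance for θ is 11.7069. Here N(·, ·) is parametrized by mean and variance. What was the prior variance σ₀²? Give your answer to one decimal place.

For the Normal–Normal model with known σ², precisions add: τ_n = τ₀ + n/σ².
So 1/σ₀² = 1/11.7069 − 6/90.7 = 0.085420 − 0.066152 = 0.019268.
Hence σ₀² = 1/0.019268 ≈ 51.9.

σ₀² = 51.9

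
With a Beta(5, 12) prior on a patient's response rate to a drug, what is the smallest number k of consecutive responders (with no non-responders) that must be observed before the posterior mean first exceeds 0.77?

k = 36

After k responders and 0 non-responders the posterior is Beta(5+k, 12), with mean (5+k)/(5+12+k).
Set (5+k)/(17+k) > 0.77 and solve: k > (0.77·17 − 5)/(1 − 0.77) = 35.174.
The smallest integer exceeding 35.174 is 36, and checking k=36: (41)/(53) = 0.7736 > 0.77.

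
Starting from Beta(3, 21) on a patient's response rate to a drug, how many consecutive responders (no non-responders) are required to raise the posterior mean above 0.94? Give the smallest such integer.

k = 327

After k responders and 0 non-responders the posterior is Beta(3+k, 21), with mean (3+k)/(3+21+k).
Set (3+k)/(24+k) > 0.94 and solve: k > (0.94·24 − 3)/(1 − 0.94) = 326.000.
The smallest integer exceeding 326.000 is 327, and checking k=327: (330)/(351) = 0.9402 > 0.94.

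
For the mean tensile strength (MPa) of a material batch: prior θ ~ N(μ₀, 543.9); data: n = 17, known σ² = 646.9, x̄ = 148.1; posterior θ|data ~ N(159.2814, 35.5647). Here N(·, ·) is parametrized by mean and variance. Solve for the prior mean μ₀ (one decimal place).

μ₀ = 319.1

With known observation variance, the Normal–Normal posterior has precision τ_n = τ₀ + n/σ² and mean μ_n = (τ₀μ₀ + (n/σ²)x̄)/τ_n.
Here τ₀ = 1/543.9 = 0.001839 and τ_data = 17/646.9 = 0.026279, so τ_n = 0.028118.
Rearranging for μ₀: μ₀ = (μ_n·τ_n − τ_data·x̄)/τ₀ = (159.2814·0.028118 − 0.026279·148.1) / 0.001839 = 0.586755/0.001839 ≈ 319.1.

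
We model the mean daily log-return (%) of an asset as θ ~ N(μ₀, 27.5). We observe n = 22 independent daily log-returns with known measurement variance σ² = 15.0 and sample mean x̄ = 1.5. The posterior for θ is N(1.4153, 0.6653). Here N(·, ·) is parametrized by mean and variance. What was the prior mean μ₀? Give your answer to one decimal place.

μ₀ = -2.0

The posterior mean is a precision-weighted average: μ_n = (τ₀μ₀ + τ_data·x̄)/(τ₀+τ_data), with τ₀=1/σ₀² and τ_data=n/σ².
Here τ₀ = 1/27.5 = 0.036364 and τ_data = 22/15.0 = 1.466667, so τ_n = 1.503031.
Rearranging for μ₀: μ₀ = (μ_n·τ_n − τ_data·x̄)/τ₀ = (1.4153·1.503031 − 1.466667·1.5) / 0.036364 = -0.072761/0.036364 ≈ -2.0.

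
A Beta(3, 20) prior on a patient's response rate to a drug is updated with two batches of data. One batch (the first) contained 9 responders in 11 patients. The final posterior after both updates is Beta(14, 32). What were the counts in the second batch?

Sequential conjugate updates are equivalent to a single update on the pooled data, so total successes = posterior α − prior α and total failures = posterior β − prior β.
Total across both batches: 14−3=11 responders, 32−20=12 non-responders.
Subtract the first batch: 11−9=2 responders and 12−2=10 non-responders.

2 responders and 10 non-responders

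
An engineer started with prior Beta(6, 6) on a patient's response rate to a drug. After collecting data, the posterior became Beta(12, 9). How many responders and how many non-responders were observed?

6 responders and 3 non-responders

A Beta(α, β) prior with s successes and f failures in binomial data gives a Beta(α+s, β+f) posterior.
Match parameters: s=12−6=6, f=9−6=3.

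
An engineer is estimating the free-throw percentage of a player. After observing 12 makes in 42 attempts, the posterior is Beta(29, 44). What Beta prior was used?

A Beta(α, β) prior with s successes and f failures in binomial data gives a Beta(α+s, β+f) posterior.
So α = 29 − 12 = 17 and β = 44 − 30 = 14.

Beta(17, 14)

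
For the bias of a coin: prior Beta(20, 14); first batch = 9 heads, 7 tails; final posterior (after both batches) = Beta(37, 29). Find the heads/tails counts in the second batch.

8 heads and 8 tails

Sequential conjugate updates are equivalent to a single update on the pooled data, so total successes = posterior α − prior α and total failures = posterior β − prior β.
Total across both batches: 37−20=17 heads, 29−14=15 tails.
Subtract the first batch: 17−9=8 heads and 15−7=8 tails.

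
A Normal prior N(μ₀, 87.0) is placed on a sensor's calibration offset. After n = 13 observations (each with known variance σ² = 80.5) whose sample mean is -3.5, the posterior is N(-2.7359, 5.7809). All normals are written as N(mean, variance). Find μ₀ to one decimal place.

μ₀ = 8.0

With known observation variance, the Normal–Normal posterior has precision τ_n = τ₀ + n/σ² and mean μ_n = (τ₀μ₀ + (n/σ²)x̄)/τ_n.
Here τ₀ = 1/87.0 = 0.011494 and τ_data = 13/80.5 = 0.161491, so τ_n = 0.172985.
Rearranging for μ₀: μ₀ = (μ_n·τ_n − τ_data·x̄)/τ₀ = (-2.7359·0.172985 − 0.161491·-3.5) / 0.011494 = 0.091949/0.011494 ≈ 8.0.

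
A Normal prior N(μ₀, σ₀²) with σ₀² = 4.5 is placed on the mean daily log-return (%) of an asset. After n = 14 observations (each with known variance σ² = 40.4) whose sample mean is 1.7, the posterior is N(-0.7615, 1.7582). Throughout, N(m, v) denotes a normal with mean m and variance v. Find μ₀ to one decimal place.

μ₀ = -4.6

With known observation variance, the Normal–Normal posterior has precision τ_n = τ₀ + n/σ² and mean μ_n = (τ₀μ₀ + (n/σ²)x̄)/τ_n.
Here τ₀ = 1/4.5 = 0.222222 and τ_data = 14/40.4 = 0.346535, so τ_n = 0.568757.
Rearranging for μ₀: μ₀ = (μ_n·τ_n − τ_data·x̄)/τ₀ = (-0.7615·0.568757 − 0.346535·1.7) / 0.222222 = -1.022218/0.222222 ≈ -4.6.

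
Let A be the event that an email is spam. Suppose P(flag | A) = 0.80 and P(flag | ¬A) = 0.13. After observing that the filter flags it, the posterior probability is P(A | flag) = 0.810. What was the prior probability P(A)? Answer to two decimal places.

In odds form, posterior odds = prior odds × likelihood ratio, so prior odds = posterior odds ÷ LR.
Posterior odds = 0.810/(1−0.810) = 4.2632. LR = 0.80/0.13 = 6.1538.
Prior odds = 4.2632/6.1538 = 0.6928, so P(A) = 0.6928/(1+0.6928) ≈ 0.41.

P(A) = 0.41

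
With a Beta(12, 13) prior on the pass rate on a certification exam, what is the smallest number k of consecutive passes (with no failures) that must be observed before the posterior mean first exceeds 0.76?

After k passes and 0 failures the posterior is Beta(12+k, 13), with mean (12+k)/(12+13+k).
Set (12+k)/(25+k) > 0.76 and solve: k > (0.76·25 − 12)/(1 − 0.76) = 29.167.
The smallest integer exceeding 29.167 is 30, and checking k=30: (42)/(55) = 0.7636 > 0.76.

k = 30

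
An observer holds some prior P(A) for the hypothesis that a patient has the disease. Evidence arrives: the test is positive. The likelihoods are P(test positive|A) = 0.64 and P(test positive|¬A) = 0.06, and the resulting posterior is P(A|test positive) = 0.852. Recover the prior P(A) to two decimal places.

P(A) = 0.35

Bayes' rule in odds form gives O(A|E) = O(A)·[P(E|A)/P(E|¬A)], hence O(A) = O(A|E)/LR.
Posterior odds = 0.852/(1−0.852) = 5.7568. LR = 0.64/0.06 = 10.6667.
Prior odds = 5.7568/10.6667 = 0.5397, so P(A) = 0.5397/(1+0.5397) ≈ 0.35.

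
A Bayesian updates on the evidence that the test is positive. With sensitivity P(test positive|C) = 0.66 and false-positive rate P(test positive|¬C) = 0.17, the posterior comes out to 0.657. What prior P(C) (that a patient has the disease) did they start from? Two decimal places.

In odds form, posterior odds = prior odds × likelihood ratio, so prior odds = posterior odds ÷ LR.
Posterior odds = 0.657/(1−0.657) = 1.9155. LR = 0.66/0.17 = 3.8824.
Prior odds = 1.9155/3.8824 = 0.4934, so P(C) = 0.4934/(1+0.4934) ≈ 0.33.

P(C) = 0.33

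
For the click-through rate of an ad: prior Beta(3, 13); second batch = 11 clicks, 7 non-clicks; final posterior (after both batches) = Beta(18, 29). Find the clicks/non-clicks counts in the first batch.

4 clicks and 9 non-clicks

Because Beta–binomial updating is additive in the counts, the combined data contributed (α_post−α_prior, β_post−β_prior) successes and failures.
Total across both batches: 18−3=15 clicks, 29−13=16 non-clicks.
Subtract the second batch: 15−11=4 clicks and 16−7=9 non-clicks.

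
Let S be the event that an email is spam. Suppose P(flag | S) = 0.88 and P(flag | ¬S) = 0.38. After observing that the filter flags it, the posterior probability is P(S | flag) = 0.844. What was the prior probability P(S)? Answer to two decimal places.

P(S) = 0.70

Bayes' rule in odds form gives O(S|E) = O(S)·[P(E|S)/P(E|¬S)], hence O(S) = O(S|E)/LR.
Posterior odds = 0.844/(1−0.844) = 5.4103. LR = 0.88/0.38 = 2.3158.
Prior odds = 5.4103/2.3158 = 2.3363, so P(S) = 2.3363/(1+2.3363) ≈ 0.70.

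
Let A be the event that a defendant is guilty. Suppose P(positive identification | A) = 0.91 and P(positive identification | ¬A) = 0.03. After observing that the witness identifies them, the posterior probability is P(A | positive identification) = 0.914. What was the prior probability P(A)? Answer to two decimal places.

Bayes' rule in odds form gives O(A|E) = O(A)·[P(E|A)/P(E|¬A)], hence O(A) = O(A|E)/LR.
Posterior odds = 0.914/(1−0.914) = 10.6279. LR = 0.91/0.03 = 30.3333.
Prior odds = 10.6279/30.3333 = 0.3504, so P(A) = 0.3504/(1+0.3504) ≈ 0.26.

P(A) = 0.26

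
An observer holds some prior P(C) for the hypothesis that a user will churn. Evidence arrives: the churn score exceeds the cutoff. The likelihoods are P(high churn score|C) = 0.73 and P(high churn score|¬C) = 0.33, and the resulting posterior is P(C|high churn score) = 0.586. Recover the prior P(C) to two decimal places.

In odds form, posterior odds = prior odds × likelihood ratio, so prior odds = posterior odds ÷ LR.
Posterior odds = 0.586/(1−0.586) = 1.4155. LR = 0.73/0.33 = 2.2121.
Prior odds = 1.4155/2.2121 = 0.6399, so P(C) = 0.6399/(1+0.6399) ≈ 0.39.

P(C) = 0.39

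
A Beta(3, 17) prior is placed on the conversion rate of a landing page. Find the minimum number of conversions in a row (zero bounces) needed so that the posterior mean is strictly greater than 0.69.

k = 35

After k conversions and 0 bounces the posterior is Beta(3+k, 17), with mean (3+k)/(3+17+k).
Set (3+k)/(20+k) > 0.69 and solve: k > (0.69·20 − 3)/(1 − 0.69) = 34.839.
The smallest integer exceeding 34.839 is 35, and checking k=35: (38)/(55) = 0.6909 > 0.69.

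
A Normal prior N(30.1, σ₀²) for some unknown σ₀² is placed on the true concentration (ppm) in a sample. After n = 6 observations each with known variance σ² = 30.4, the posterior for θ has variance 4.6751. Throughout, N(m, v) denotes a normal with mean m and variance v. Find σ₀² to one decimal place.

σ₀² = 60.5

For the Normal–Normal model with known σ², precisions add: τ_n = τ₀ + n/σ².
So 1/σ₀² = 1/4.6751 − 6/30.4 = 0.213899 − 0.197368 = 0.016531.
Hence σ₀² = 1/0.016531 ≈ 60.5.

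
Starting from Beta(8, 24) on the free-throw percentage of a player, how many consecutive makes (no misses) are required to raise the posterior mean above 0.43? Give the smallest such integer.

k = 11

After k makes and 0 misses the posterior is Beta(8+k, 24), with mean (8+k)/(8+24+k).
Set (8+k)/(32+k) > 0.43 and solve: k > (0.43·32 − 8)/(1 − 0.43) = 10.105.
The smallest integer exceeding 10.105 is 11.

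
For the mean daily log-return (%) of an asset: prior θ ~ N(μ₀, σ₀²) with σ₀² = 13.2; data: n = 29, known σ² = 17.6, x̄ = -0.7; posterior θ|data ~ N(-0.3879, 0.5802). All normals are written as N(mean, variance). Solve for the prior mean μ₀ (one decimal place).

With known observation variance, the Normal–Normal posterior has precision τ_n = τ₀ + n/σ² and mean μ_n = (τ₀μ₀ + (n/σ²)x̄)/τ_n.
Here τ₀ = 1/13.2 = 0.075758 and τ_data = 29/17.6 = 1.647727, so τ_n = 1.723485.
Rearranging for μ₀: μ₀ = (μ_n·τ_n − τ_data·x̄)/τ₀ = (-0.3879·1.723485 − 1.647727·-0.7) / 0.075758 = 0.484869/0.075758 ≈ 6.4.

μ₀ = 6.4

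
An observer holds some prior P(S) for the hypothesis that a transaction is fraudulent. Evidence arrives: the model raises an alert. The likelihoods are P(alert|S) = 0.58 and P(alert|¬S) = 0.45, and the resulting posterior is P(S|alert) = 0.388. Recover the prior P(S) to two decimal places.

P(S) = 0.33

In odds form, posterior odds = prior odds × likelihood ratio, so prior odds = posterior odds ÷ LR.
Posterior odds = 0.388/(1−0.388) = 0.6340. LR = 0.58/0.45 = 1.2889.
Prior odds = 0.6340/1.2889 = 0.4919, so P(S) = 0.4919/(1+0.4919) ≈ 0.33.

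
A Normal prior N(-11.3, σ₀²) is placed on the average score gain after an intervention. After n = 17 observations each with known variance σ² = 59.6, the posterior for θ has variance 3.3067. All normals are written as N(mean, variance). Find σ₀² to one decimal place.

For the Normal–Normal model with known σ², precisions add: τ_n = τ₀ + n/σ².
So 1/σ₀² = 1/3.3067 − 17/59.6 = 0.302416 − 0.285235 = 0.017181.
Hence σ₀² = 1/0.017181 ≈ 58.2.

σ₀² = 58.2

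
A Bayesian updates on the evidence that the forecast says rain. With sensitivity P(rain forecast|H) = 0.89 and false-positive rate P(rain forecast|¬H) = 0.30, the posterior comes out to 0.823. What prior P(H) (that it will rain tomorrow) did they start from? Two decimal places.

P(H) = 0.61

In odds form, posterior odds = prior odds × likelihood ratio, so prior odds = posterior odds ÷ LR.
Posterior odds = 0.823/(1−0.823) = 4.6497. LR = 0.89/0.30 = 2.9667.
Prior odds = 4.6497/2.9667 = 1.5673, so P(H) = 1.5673/(1+1.5673) ≈ 0.61.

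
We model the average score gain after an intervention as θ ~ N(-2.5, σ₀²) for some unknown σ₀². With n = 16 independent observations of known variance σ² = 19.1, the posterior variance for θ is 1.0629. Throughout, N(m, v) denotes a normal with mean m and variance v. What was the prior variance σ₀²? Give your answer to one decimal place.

For the Normal–Normal model with known σ², precisions add: τ_n = τ₀ + n/σ².
So 1/σ₀² = 1/1.0629 − 16/19.1 = 0.940822 − 0.837696 = 0.103126.
Hence σ₀² = 1/0.103126 ≈ 9.7.

σ₀² = 9.7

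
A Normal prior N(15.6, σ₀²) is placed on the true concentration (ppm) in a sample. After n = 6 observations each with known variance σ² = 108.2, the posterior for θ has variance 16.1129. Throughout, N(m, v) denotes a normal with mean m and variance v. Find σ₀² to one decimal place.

For the Normal–Normal model with known σ², precisions add: τ_n = τ₀ + n/σ².
So 1/σ₀² = 1/16.1129 − 6/108.2 = 0.062062 − 0.055453 = 0.006609.
Hence σ₀² = 1/0.006609 ≈ 151.3.

σ₀² = 151.3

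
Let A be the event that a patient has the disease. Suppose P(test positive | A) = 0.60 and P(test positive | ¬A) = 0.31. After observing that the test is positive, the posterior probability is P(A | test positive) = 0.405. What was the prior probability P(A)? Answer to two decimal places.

Bayes' rule in odds form gives O(A|E) = O(A)·[P(E|A)/P(E|¬A)], hence O(A) = O(A|E)/LR.
Posterior odds = 0.405/(1−0.405) = 0.6807. LR = 0.60/0.31 = 1.9355.
Prior odds = 0.6807/1.9355 = 0.3517, so P(A) = 0.3517/(1+0.3517) ≈ 0.26.

P(A) = 0.26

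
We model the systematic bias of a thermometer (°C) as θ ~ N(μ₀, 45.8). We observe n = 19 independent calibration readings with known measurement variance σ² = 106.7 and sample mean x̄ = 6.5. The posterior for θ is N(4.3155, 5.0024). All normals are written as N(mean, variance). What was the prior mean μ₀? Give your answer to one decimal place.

μ₀ = -13.5

The posterior mean is a precision-weighted average: μ_n = (τ₀μ₀ + τ_data·x̄)/(τ₀+τ_data), with τ₀=1/σ₀² and τ_data=n/σ².
Here τ₀ = 1/45.8 = 0.021834 and τ_data = 19/106.7 = 0.178069, so τ_n = 0.199903.
Rearranging for μ₀: μ₀ = (μ_n·τ_n − τ_data·x̄)/τ₀ = (4.3155·0.199903 − 0.178069·6.5) / 0.021834 = -0.294767/0.021834 ≈ -13.5.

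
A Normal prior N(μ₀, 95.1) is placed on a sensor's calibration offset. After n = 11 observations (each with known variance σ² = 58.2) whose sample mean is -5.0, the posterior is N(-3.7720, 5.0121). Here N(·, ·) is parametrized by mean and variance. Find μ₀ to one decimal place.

μ₀ = 18.3

The posterior mean is a precision-weighted average: μ_n = (τ₀μ₀ + τ_data·x̄)/(τ₀+τ_data), with τ₀=1/σ₀² and τ_data=n/σ².
Here τ₀ = 1/95.1 = 0.010515 and τ_data = 11/58.2 = 0.189003, so τ_n = 0.199518.
Rearranging for μ₀: μ₀ = (μ_n·τ_n − τ_data·x̄)/τ₀ = (-3.7720·0.199518 − 0.189003·-5.0) / 0.010515 = 0.192433/0.010515 ≈ 18.3.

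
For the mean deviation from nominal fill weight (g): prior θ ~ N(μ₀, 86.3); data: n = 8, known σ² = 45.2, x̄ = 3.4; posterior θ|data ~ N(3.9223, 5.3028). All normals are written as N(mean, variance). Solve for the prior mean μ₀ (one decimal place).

With known observation variance, the Normal–Normal posterior has precision τ_n = τ₀ + n/σ² and mean μ_n = (τ₀μ₀ + (n/σ²)x̄)/τ_n.
Here τ₀ = 1/86.3 = 0.011587 and τ_data = 8/45.2 = 0.176991, so τ_n = 0.188578.
Rearranging for μ₀: μ₀ = (μ_n·τ_n − τ_data·x̄)/τ₀ = (3.9223·0.188578 − 0.176991·3.4) / 0.011587 = 0.137890/0.011587 ≈ 11.9.

μ₀ = 11.9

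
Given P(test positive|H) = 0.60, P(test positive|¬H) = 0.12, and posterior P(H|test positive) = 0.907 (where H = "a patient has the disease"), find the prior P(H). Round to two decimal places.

P(H) = 0.66

Bayes' rule in odds form gives O(H|E) = O(H)·[P(E|H)/P(E|¬H)], hence O(H) = O(H|E)/LR.
Posterior odds = 0.907/(1−0.907) = 9.7527. LR = 0.60/0.12 = 5.0000.
Prior odds = 9.7527/5.0000 = 1.9505, so P(H) = 1.9505/(1+1.9505) ≈ 0.66.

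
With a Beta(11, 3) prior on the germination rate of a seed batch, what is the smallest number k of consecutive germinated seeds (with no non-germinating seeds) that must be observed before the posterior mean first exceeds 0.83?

After k germinated seeds and 0 non-germinating seeds the posterior is Beta(11+k, 3), with mean (11+k)/(11+3+k).
Set (11+k)/(14+k) > 0.83 and solve: k > (0.83·14 − 11)/(1 − 0.83) = 3.647.
The smallest integer exceeding 3.647 is 4, and checking k=4: (15)/(18) = 0.8333 > 0.83.

k = 4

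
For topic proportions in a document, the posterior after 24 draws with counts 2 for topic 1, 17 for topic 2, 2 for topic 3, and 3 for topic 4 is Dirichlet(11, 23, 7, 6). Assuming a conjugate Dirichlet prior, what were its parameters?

For a Dirichlet(α) prior with multinomial counts c, the posterior is Dirichlet(α + c) componentwise.
Subtract each count from the matching posterior parameter: 11−2=9, 23−17=6, 7−2=5, 6−3=3.

Dirichlet(9, 6, 5, 3)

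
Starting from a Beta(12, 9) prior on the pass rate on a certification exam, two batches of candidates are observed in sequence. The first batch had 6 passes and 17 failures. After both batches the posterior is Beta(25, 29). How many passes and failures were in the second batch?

Because Beta–binomial updating is additive in the counts, the combined data contributed (α_post−α_prior, β_post−β_prior) successes and failures.
Total across both batches: 25−12=13 passes, 29−9=20 failures.
Subtract the first batch: 13−6=7 passes and 20−17=3 failures.

7 passes and 3 failures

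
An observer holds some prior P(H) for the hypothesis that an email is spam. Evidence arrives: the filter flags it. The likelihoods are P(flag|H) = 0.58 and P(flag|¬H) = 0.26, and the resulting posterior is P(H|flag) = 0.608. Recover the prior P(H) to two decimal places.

In odds form, posterior odds = prior odds × likelihood ratio, so prior odds = posterior odds ÷ LR.
Posterior odds = 0.608/(1−0.608) = 1.5510. LR = 0.58/0.26 = 2.2308.
Prior odds = 1.5510/2.2308 = 0.6953, so P(H) = 0.6953/(1+0.6953) ≈ 0.41.

P(H) = 0.41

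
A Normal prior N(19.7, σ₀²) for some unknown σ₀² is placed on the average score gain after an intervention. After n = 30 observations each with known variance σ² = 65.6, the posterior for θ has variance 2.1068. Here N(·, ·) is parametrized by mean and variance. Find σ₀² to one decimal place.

Posterior precision equals prior precision plus data precision: 1/σ_n² = 1/σ₀² + n/σ².
So 1/σ₀² = 1/2.1068 − 30/65.6 = 0.474654 − 0.457317 = 0.017337.
Hence σ₀² = 1/0.017337 ≈ 57.7.

σ₀² = 57.7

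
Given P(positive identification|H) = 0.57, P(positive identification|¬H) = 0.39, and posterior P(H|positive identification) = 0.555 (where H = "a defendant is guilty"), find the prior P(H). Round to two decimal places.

P(H) = 0.46

Bayes' rule in odds form gives O(H|E) = O(H)·[P(E|H)/P(E|¬H)], hence O(H) = O(H|E)/LR.
Posterior odds = 0.555/(1−0.555) = 1.2472. LR = 0.57/0.39 = 1.4615.
Prior odds = 1.2472/1.4615 = 0.8534, so P(H) = 0.8534/(1+0.8534) ≈ 0.46.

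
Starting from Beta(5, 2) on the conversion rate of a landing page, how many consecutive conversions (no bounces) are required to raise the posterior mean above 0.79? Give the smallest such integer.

k = 3

After k conversions and 0 bounces the posterior is Beta(5+k, 2), with mean (5+k)/(5+2+k).
Set (5+k)/(7+k) > 0.79 and solve: k > (0.79·7 − 5)/(1 − 0.79) = 2.524.
The smallest integer exceeding 2.524 is 3.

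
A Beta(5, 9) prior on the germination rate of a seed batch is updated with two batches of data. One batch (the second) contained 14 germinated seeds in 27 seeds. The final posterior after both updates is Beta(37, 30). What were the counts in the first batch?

Because Beta–binomial updating is additive in the counts, the combined data contributed (α_post−α_prior, β_post−β_prior) successes and failures.
Total across both batches: 37−5=32 germinated seeds, 30−9=21 non-germinating seeds.
Subtract the second batch: 32−14=18 germinated seeds and 21−13=8 non-germinating seeds.

18 germinated seeds and 8 non-germinating seeds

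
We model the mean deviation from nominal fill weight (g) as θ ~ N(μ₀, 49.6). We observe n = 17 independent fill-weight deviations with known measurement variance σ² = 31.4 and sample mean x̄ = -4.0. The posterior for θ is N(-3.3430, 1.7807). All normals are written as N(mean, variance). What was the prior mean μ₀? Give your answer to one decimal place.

With known observation variance, the Normal–Normal posterior has precision τ_n = τ₀ + n/σ² and mean μ_n = (τ₀μ₀ + (n/σ²)x̄)/τ_n.
Here τ₀ = 1/49.6 = 0.020161 and τ_data = 17/31.4 = 0.541401, so τ_n = 0.561562.
Rearranging for μ₀: μ₀ = (μ_n·τ_n − τ_data·x̄)/τ₀ = (-3.3430·0.561562 − 0.541401·-4.0) / 0.020161 = 0.288302/0.020161 ≈ 14.3.

μ₀ = 14.3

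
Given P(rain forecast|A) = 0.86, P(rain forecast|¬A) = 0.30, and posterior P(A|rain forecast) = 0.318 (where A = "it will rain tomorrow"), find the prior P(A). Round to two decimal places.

In odds form, posterior odds = prior odds × likelihood ratio, so prior odds = posterior odds ÷ LR.
Posterior odds = 0.318/(1−0.318) = 0.4663. LR = 0.86/0.30 = 2.8667.
Prior odds = 0.4663/2.8667 = 0.1627, so P(A) = 0.1627/(1+0.1627) ≈ 0.14.

P(A) = 0.14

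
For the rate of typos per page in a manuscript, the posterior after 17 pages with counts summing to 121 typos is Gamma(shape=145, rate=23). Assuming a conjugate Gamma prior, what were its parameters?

Gamma(shape=24, rate=6)

Gamma–Poisson conjugacy: posterior shape = α + Σxᵢ, posterior rate = β + n.
So α = 145 − 121 = 24 and β = 23 − 17 = 6.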